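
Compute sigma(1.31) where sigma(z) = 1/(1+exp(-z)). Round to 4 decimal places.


sigmoid(z) = 1 / (1 + exp(-z))
exp(-(1.31)) = exp(-1.31) = 0.2698
1 + 0.2698 = 1.2698
1 / 1.2698 = 0.7875

0.7875


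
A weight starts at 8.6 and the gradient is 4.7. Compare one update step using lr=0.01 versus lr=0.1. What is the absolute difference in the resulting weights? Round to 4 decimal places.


With lr=0.01: w_new = 8.6 - 0.01 * 4.7 = 8.553
With lr=0.1: w_new = 8.6 - 0.1 * 4.7 = 8.13
Absolute difference = |8.553 - 8.13|
= 0.4230

0.4230


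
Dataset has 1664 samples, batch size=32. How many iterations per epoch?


Iterations per epoch = dataset_size / batch_size
= 1664 / 32
= 52

52


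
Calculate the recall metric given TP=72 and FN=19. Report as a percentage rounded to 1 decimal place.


Recall = TP / (TP + FN) * 100
= 72 / (72 + 19)
= 72 / 91
= 0.7912
= 79.1%

79.1


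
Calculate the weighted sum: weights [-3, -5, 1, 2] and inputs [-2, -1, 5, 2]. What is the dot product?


Element-wise products:
-3 * -2 = 6
-5 * -1 = 5
1 * 5 = 5
2 * 2 = 4
Sum = 6 + 5 + 5 + 4
= 20

20


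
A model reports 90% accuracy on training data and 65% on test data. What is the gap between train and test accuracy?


Gap = train_accuracy - test_accuracy
= 90 - 65
= 25%
This large gap strongly indicates overfitting.

25


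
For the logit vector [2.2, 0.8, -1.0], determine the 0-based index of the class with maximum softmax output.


Softmax is a monotonic transformation, so it preserves the argmax.
We need to find the index of the maximum logit.
Index 0: 2.2
Index 1: 0.8
Index 2: -1.0
Maximum logit = 2.2 at index 0

0


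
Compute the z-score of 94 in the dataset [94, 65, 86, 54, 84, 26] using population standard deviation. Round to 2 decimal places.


Mean = (94 + 65 + 86 + 54 + 84 + 26) / 6 = 68.1667
Variance = sum((x_i - mean)^2) / n = 537.4722
Std = sqrt(537.4722) = 23.1834
Z = (x - mean) / std
= (94 - 68.1667) / 23.1834
= 25.8333 / 23.1834
= 1.11

1.11


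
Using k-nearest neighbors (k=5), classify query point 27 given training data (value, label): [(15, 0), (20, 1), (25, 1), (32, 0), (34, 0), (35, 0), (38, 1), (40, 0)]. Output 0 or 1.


Distances from query 27:
Point 25 (class 1): distance = 2
Point 32 (class 0): distance = 5
Point 34 (class 0): distance = 7
Point 20 (class 1): distance = 7
Point 35 (class 0): distance = 8
K=5 nearest neighbors: classes = [1, 0, 0, 1, 0]
Votes for class 1: 2 / 5
Majority vote => class 0

0


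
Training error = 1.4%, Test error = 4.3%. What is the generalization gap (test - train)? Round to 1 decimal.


Generalization gap = test_error - train_error
= 4.3 - 1.4
= 2.9%
A moderate gap.

2.9


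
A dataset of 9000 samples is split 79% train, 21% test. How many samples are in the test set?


Train samples = 9000 * 79% = 7110
Test samples = 9000 - 7110
= 1890

1890


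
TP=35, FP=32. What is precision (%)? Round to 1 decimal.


Precision = TP / (TP + FP) * 100
= 35 / (35 + 32)
= 35 / 67
= 0.5224
= 52.2%

52.2


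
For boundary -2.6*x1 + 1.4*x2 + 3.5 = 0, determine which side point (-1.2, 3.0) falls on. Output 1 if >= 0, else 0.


Compute -2.6 * -1.2 + 1.4 * 3.0 + 3.5
= 3.12 + 4.2 + 3.5
= 10.82
Since 10.82 >= 0, the point is on the positive side.

1


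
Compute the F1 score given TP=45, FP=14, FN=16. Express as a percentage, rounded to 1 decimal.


Precision = TP / (TP + FP) = 45 / 59 = 0.7627
Recall = TP / (TP + FN) = 45 / 61 = 0.7377
F1 = 2 * P * R / (P + R)
= 2 * 0.7627 * 0.7377 / (0.7627 + 0.7377)
= 1.1253 / 1.5004
= 0.75
As percentage: 75.0%

75.0


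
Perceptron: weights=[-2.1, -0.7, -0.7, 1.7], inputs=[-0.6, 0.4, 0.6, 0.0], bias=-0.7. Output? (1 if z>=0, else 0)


z = w . x + b
= -2.1*-0.6 + -0.7*0.4 + -0.7*0.6 + 1.7*0.0 + -0.7
= 1.26 + -0.28 + -0.42 + 0.0 + -0.7
= 0.56 + -0.7
= -0.14
Since z = -0.14 < 0, output = 0

0


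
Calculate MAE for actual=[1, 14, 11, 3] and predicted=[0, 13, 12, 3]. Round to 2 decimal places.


Absolute errors: [1, 1, 1, 0]
Sum of absolute errors = 3
MAE = 3 / 4 = 0.75

0.75


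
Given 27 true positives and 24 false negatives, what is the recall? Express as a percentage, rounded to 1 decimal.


Recall = TP / (TP + FN) * 100
= 27 / (27 + 24)
= 27 / 51
= 0.5294
= 52.9%

52.9


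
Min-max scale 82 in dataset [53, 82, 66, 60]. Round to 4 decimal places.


Min = 53, Max = 82
Range = 82 - 53 = 29
Scaled = (x - min) / (max - min)
= (82 - 53) / 29
= 29 / 29
= 1.0000

1.0000


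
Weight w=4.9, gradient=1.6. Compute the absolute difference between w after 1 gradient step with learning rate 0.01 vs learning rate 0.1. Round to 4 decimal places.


With lr=0.01: w_new = 4.9 - 0.01 * 1.6 = 4.884
With lr=0.1: w_new = 4.9 - 0.1 * 1.6 = 4.74
Absolute difference = |4.884 - 4.74|
= 0.1440

0.1440


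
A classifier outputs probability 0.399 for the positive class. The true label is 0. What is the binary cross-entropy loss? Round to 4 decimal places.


For y=0: Loss = -log(1-p)
= -log(1 - 0.399)
= -log(0.601)
= -(-0.5092)
= 0.5092

0.5092


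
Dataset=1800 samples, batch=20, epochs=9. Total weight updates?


Iterations per epoch = 1800 / 20 = 90
Total updates = iterations_per_epoch * epochs
= 90 * 9
= 810

810


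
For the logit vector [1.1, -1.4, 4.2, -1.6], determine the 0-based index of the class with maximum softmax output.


Softmax is a monotonic transformation, so it preserves the argmax.
We need to find the index of the maximum logit.
Index 0: 1.1
Index 1: -1.4
Index 2: 4.2
Index 3: -1.6
Maximum logit = 4.2 at index 2

2


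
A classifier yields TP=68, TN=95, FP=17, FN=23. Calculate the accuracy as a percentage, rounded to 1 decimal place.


Accuracy = (TP + TN) / (TP + TN + FP + FN) * 100
= (68 + 95) / (68 + 95 + 17 + 23)
= 163 / 203
= 0.803
= 80.3%

80.3


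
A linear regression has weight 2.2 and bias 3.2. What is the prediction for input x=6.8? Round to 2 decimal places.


y = 2.2 * 6.8 + (3.2)
= 14.96 + (3.2)
= 18.16

18.16


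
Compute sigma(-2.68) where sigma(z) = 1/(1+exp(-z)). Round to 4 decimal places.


sigmoid(z) = 1 / (1 + exp(-z))
exp(-(-2.68)) = exp(2.68) = 14.5851
1 + 14.5851 = 15.5851
1 / 15.5851 = 0.0642

0.0642


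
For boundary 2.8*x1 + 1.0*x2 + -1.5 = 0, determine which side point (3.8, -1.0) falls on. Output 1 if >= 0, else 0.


Compute 2.8 * 3.8 + 1.0 * -1.0 + -1.5
= 10.64 + -1.0 + -1.5
= 8.14
Since 8.14 >= 0, the point is on the positive side.

1


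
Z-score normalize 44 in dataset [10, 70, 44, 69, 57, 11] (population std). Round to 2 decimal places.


Mean = (10 + 70 + 44 + 69 + 57 + 11) / 6 = 43.5
Variance = sum((x_i - mean)^2) / n = 618.9167
Std = sqrt(618.9167) = 24.878
Z = (x - mean) / std
= (44 - 43.5) / 24.878
= 0.5 / 24.878
= 0.02

0.02


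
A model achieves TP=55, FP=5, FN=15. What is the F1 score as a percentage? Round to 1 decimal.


Precision = TP / (TP + FP) = 55 / 60 = 0.9167
Recall = TP / (TP + FN) = 55 / 70 = 0.7857
F1 = 2 * P * R / (P + R)
= 2 * 0.9167 * 0.7857 / (0.9167 + 0.7857)
= 1.4405 / 1.7024
= 0.8462
As percentage: 84.6%

84.6


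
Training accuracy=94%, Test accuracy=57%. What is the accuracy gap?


Gap = train_accuracy - test_accuracy
= 94 - 57
= 37%
This large gap strongly indicates overfitting.

37


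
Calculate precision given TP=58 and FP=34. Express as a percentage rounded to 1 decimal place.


Precision = TP / (TP + FP) * 100
= 58 / (58 + 34)
= 58 / 92
= 0.6304
= 63.0%

63.0


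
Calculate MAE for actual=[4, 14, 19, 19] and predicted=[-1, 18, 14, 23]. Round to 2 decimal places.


Absolute errors: [5, 4, 5, 4]
Sum of absolute errors = 18
MAE = 18 / 4 = 4.50

4.50


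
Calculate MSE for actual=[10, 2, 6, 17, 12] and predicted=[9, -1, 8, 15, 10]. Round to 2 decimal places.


Differences: [1, 3, -2, 2, 2]
Squared errors: [1, 9, 4, 4, 4]
Sum of squared errors = 22
MSE = 22 / 5 = 4.40

4.40


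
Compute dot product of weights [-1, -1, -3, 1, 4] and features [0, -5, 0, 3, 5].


Element-wise products:
-1 * 0 = 0
-1 * -5 = 5
-3 * 0 = 0
1 * 3 = 3
4 * 5 = 20
Sum = 0 + 5 + 0 + 3 + 20
= 28

28


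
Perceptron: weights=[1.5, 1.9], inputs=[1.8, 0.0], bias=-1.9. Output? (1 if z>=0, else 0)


z = w . x + b
= 1.5*1.8 + 1.9*0.0 + -1.9
= 2.7 + 0.0 + -1.9
= 2.7 + -1.9
= 0.8
Since z = 0.8 >= 0, output = 1

1


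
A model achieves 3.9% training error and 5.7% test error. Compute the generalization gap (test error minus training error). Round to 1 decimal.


Generalization gap = test_error - train_error
= 5.7 - 3.9
= 1.8%
A small gap suggests good generalization.

1.8


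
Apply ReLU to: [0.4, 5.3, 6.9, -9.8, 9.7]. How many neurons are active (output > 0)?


ReLU(x) = max(0, x) for each element:
ReLU(0.4) = 0.4
ReLU(5.3) = 5.3
ReLU(6.9) = 6.9
ReLU(-9.8) = 0
ReLU(9.7) = 9.7
Active neurons (>0): 4

4


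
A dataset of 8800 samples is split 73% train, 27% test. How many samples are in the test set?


Train samples = 8800 * 73% = 6424
Test samples = 8800 - 6424
= 2376

2376


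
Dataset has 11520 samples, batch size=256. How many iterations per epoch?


Iterations per epoch = dataset_size / batch_size
= 11520 / 256
= 45

45


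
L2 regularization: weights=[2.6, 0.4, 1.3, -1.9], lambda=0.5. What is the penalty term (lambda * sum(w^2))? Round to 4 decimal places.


Squaring each weight:
2.6^2 = 6.76
0.4^2 = 0.16
1.3^2 = 1.69
(-1.9)^2 = 3.61
Sum of squares = 12.22
Penalty = 0.5 * 12.22 = 6.1100

6.1100


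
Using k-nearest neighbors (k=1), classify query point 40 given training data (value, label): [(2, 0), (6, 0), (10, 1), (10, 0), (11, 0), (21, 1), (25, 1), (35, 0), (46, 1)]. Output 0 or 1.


Distances from query 40:
Point 35 (class 0): distance = 5
K=1 nearest neighbors: classes = [0]
Votes for class 1: 0 / 1
Majority vote => class 0

0


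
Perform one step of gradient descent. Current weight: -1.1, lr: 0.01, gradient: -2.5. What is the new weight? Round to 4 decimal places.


w_new = w_old - lr * gradient
= -1.1 - 0.01 * -2.5
= -1.1 - (-0.025)
= -1.0750

-1.0750


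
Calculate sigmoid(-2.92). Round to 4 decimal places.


sigmoid(z) = 1 / (1 + exp(-z))
exp(-(-2.92)) = exp(2.92) = 18.5413
1 + 18.5413 = 19.5413
1 / 19.5413 = 0.0512

0.0512


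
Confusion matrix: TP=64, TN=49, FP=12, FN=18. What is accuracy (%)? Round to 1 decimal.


Accuracy = (TP + TN) / (TP + TN + FP + FN) * 100
= (64 + 49) / (64 + 49 + 12 + 18)
= 113 / 143
= 0.7902
= 79.0%

79.0


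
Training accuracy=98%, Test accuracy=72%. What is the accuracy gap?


Gap = train_accuracy - test_accuracy
= 98 - 72
= 26%
This large gap strongly indicates overfitting.

26


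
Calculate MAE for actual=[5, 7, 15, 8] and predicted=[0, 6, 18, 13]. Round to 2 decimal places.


Absolute errors: [5, 1, 3, 5]
Sum of absolute errors = 14
MAE = 14 / 4 = 3.50

3.50


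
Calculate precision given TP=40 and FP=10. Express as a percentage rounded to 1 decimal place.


Precision = TP / (TP + FP) * 100
= 40 / (40 + 10)
= 40 / 50
= 0.8
= 80.0%

80.0


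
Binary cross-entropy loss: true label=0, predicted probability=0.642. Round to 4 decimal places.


For y=0: Loss = -log(1-p)
= -log(1 - 0.642)
= -log(0.358)
= -(-1.0272)
= 1.0272

1.0272


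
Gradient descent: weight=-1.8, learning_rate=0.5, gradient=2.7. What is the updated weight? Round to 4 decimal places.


w_new = w_old - lr * gradient
= -1.8 - 0.5 * 2.7
= -1.8 - (1.35)
= -3.1500

-3.1500


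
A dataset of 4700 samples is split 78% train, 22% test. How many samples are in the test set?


Train samples = 4700 * 78% = 3666
Test samples = 4700 - 3666
= 1034

1034


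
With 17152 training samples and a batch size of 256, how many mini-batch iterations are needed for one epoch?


Iterations per epoch = dataset_size / batch_size
= 17152 / 256
= 67

67


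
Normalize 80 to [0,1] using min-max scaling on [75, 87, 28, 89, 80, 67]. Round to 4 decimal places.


Min = 28, Max = 89
Range = 89 - 28 = 61
Scaled = (x - min) / (max - min)
= (80 - 28) / 61
= 52 / 61
= 0.8525

0.8525


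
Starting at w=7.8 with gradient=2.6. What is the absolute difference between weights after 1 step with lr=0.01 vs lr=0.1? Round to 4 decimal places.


With lr=0.01: w_new = 7.8 - 0.01 * 2.6 = 7.774
With lr=0.1: w_new = 7.8 - 0.1 * 2.6 = 7.54
Absolute difference = |7.774 - 7.54|
= 0.2340

0.2340


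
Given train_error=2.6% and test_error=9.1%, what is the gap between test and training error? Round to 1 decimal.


Generalization gap = test_error - train_error
= 9.1 - 2.6
= 6.5%
A moderate gap.

6.5


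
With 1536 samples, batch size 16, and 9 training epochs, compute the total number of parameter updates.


Iterations per epoch = 1536 / 16 = 96
Total updates = iterations_per_epoch * epochs
= 96 * 9
= 864

864


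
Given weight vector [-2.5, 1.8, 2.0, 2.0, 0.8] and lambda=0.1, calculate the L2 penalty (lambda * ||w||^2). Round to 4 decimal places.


Squaring each weight:
(-2.5)^2 = 6.25
1.8^2 = 3.24
2.0^2 = 4.0
2.0^2 = 4.0
0.8^2 = 0.64
Sum of squares = 18.13
Penalty = 0.1 * 18.13 = 1.8130

1.8130


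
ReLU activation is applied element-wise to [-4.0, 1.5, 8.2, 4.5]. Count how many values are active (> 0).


ReLU(x) = max(0, x) for each element:
ReLU(-4.0) = 0
ReLU(1.5) = 1.5
ReLU(8.2) = 8.2
ReLU(4.5) = 4.5
Active neurons (>0): 3

3


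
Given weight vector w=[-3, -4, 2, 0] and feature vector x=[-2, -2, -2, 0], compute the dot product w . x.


Element-wise products:
-3 * -2 = 6
-4 * -2 = 8
2 * -2 = -4
0 * 0 = 0
Sum = 6 + 8 + -4 + 0
= 10

10


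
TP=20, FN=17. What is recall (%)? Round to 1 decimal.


Recall = TP / (TP + FN) * 100
= 20 / (20 + 17)
= 20 / 37
= 0.5405
= 54.1%

54.1


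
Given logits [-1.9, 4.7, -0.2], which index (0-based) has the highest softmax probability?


Softmax is a monotonic transformation, so it preserves the argmax.
We need to find the index of the maximum logit.
Index 0: -1.9
Index 1: 4.7
Index 2: -0.2
Maximum logit = 4.7 at index 1

1


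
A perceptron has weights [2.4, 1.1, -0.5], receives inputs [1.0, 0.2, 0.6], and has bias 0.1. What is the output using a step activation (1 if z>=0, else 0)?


z = w . x + b
= 2.4*1.0 + 1.1*0.2 + -0.5*0.6 + 0.1
= 2.4 + 0.22 + -0.3 + 0.1
= 2.32 + 0.1
= 2.42
Since z = 2.42 >= 0, output = 1

1


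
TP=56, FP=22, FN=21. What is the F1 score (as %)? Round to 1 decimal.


Precision = TP / (TP + FP) = 56 / 78 = 0.7179
Recall = TP / (TP + FN) = 56 / 77 = 0.7273
F1 = 2 * P * R / (P + R)
= 2 * 0.7179 * 0.7273 / (0.7179 + 0.7273)
= 1.0443 / 1.4452
= 0.7226
As percentage: 72.3%

72.3


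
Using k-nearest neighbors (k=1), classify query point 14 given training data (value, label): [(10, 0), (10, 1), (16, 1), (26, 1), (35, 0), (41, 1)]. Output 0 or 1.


Distances from query 14:
Point 16 (class 1): distance = 2
K=1 nearest neighbors: classes = [1]
Votes for class 1: 1 / 1
Majority vote => class 1

1


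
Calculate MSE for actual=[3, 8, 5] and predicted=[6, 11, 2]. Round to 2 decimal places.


Differences: [-3, -3, 3]
Squared errors: [9, 9, 9]
Sum of squared errors = 27
MSE = 27 / 3 = 9.00

9.00


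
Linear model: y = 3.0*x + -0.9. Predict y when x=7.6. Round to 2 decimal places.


y = 3.0 * 7.6 + (-0.9)
= 22.8 + (-0.9)
= 21.90

21.90


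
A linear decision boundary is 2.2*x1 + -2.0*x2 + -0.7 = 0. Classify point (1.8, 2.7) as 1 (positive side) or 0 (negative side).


Compute 2.2 * 1.8 + -2.0 * 2.7 + -0.7
= 3.96 + -5.4 + -0.7
= -2.14
Since -2.14 < 0, the point is on the negative side.

0


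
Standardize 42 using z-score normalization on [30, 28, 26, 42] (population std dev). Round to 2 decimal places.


Mean = (30 + 28 + 26 + 42) / 4 = 31.5
Variance = sum((x_i - mean)^2) / n = 38.75
Std = sqrt(38.75) = 6.2249
Z = (x - mean) / std
= (42 - 31.5) / 6.2249
= 10.5 / 6.2249
= 1.69

1.69


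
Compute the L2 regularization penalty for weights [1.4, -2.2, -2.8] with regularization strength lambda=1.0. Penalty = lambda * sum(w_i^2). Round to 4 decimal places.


Squaring each weight:
1.4^2 = 1.96
(-2.2)^2 = 4.84
(-2.8)^2 = 7.84
Sum of squares = 14.64
Penalty = 1.0 * 14.64 = 14.6400

14.6400


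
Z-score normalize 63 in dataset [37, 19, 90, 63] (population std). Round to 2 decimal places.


Mean = (37 + 19 + 90 + 63) / 4 = 52.25
Variance = sum((x_i - mean)^2) / n = 719.6875
Std = sqrt(719.6875) = 26.827
Z = (x - mean) / std
= (63 - 52.25) / 26.827
= 10.75 / 26.827
= 0.40

0.40


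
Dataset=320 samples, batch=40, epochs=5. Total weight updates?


Iterations per epoch = 320 / 40 = 8
Total updates = iterations_per_epoch * epochs
= 8 * 5
= 40

40


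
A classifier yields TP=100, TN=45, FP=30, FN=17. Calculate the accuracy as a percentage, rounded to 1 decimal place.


Accuracy = (TP + TN) / (TP + TN + FP + FN) * 100
= (100 + 45) / (100 + 45 + 30 + 17)
= 145 / 192
= 0.7552
= 75.5%

75.5


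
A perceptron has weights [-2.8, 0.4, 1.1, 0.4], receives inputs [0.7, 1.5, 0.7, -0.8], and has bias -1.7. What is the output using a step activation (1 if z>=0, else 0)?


z = w . x + b
= -2.8*0.7 + 0.4*1.5 + 1.1*0.7 + 0.4*-0.8 + -1.7
= -1.96 + 0.6 + 0.77 + -0.32 + -1.7
= -0.91 + -1.7
= -2.61
Since z = -2.61 < 0, output = 0

0


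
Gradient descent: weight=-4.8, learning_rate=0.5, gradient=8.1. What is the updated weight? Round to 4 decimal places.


w_new = w_old - lr * gradient
= -4.8 - 0.5 * 8.1
= -4.8 - (4.05)
= -8.8500

-8.8500


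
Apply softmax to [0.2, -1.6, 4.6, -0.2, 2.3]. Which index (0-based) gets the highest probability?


Softmax is a monotonic transformation, so it preserves the argmax.
We need to find the index of the maximum logit.
Index 0: 0.2
Index 1: -1.6
Index 2: 4.6
Index 3: -0.2
Index 4: 2.3
Maximum logit = 4.6 at index 2

2


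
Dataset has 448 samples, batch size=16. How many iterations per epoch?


Iterations per epoch = dataset_size / batch_size
= 448 / 16
= 28

28


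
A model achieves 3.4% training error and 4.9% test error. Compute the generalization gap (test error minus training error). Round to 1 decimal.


Generalization gap = test_error - train_error
= 4.9 - 3.4
= 1.5%
A small gap suggests good generalization.

1.5


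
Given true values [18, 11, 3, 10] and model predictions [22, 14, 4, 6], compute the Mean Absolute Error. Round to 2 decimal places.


Absolute errors: [4, 3, 1, 4]
Sum of absolute errors = 12
MAE = 12 / 4 = 3.00

3.00


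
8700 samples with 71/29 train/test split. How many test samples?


Train samples = 8700 * 71% = 6177
Test samples = 8700 - 6177
= 2523

2523


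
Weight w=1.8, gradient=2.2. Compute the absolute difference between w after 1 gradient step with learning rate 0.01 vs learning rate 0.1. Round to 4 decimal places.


With lr=0.01: w_new = 1.8 - 0.01 * 2.2 = 1.778
With lr=0.1: w_new = 1.8 - 0.1 * 2.2 = 1.58
Absolute difference = |1.778 - 1.58|
= 0.1980

0.1980


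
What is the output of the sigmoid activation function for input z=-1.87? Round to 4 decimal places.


sigmoid(z) = 1 / (1 + exp(-z))
exp(-(-1.87)) = exp(1.87) = 6.4883
1 + 6.4883 = 7.4883
1 / 7.4883 = 0.1335

0.1335


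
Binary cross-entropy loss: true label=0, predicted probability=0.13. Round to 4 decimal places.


For y=0: Loss = -log(1-p)
= -log(1 - 0.13)
= -log(0.87)
= -(-0.1393)
= 0.1393

0.1393


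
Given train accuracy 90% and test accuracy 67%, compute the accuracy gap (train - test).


Gap = train_accuracy - test_accuracy
= 90 - 67
= 23%
This large gap strongly indicates overfitting.

23


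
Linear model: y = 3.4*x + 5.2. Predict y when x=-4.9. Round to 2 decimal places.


y = 3.4 * -4.9 + (5.2)
= -16.66 + (5.2)
= -11.46

-11.46


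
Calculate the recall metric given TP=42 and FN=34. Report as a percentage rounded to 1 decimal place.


Recall = TP / (TP + FN) * 100
= 42 / (42 + 34)
= 42 / 76
= 0.5526
= 55.3%

55.3


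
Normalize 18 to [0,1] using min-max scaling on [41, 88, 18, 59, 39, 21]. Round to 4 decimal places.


Min = 18, Max = 88
Range = 88 - 18 = 70
Scaled = (x - min) / (max - min)
= (18 - 18) / 70
= 0 / 70
= 0.0000

0.0000


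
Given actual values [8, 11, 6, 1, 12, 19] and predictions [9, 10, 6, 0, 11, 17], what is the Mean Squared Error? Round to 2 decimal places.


Differences: [-1, 1, 0, 1, 1, 2]
Squared errors: [1, 1, 0, 1, 1, 4]
Sum of squared errors = 8
MSE = 8 / 6 = 1.33

1.33


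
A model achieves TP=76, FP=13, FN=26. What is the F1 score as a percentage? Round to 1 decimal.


Precision = TP / (TP + FP) = 76 / 89 = 0.8539
Recall = TP / (TP + FN) = 76 / 102 = 0.7451
F1 = 2 * P * R / (P + R)
= 2 * 0.8539 * 0.7451 / (0.8539 + 0.7451)
= 1.2725 / 1.599
= 0.7958
As percentage: 79.6%

79.6


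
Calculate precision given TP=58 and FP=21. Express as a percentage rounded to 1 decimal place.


Precision = TP / (TP + FP) * 100
= 58 / (58 + 21)
= 58 / 79
= 0.7342
= 73.4%

73.4


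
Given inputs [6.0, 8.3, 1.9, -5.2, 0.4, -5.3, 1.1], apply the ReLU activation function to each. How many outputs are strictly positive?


ReLU(x) = max(0, x) for each element:
ReLU(6.0) = 6.0
ReLU(8.3) = 8.3
ReLU(1.9) = 1.9
ReLU(-5.2) = 0
ReLU(0.4) = 0.4
ReLU(-5.3) = 0
ReLU(1.1) = 1.1
Active neurons (>0): 5

5


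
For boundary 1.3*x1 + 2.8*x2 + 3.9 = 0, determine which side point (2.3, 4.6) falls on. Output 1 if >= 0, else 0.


Compute 1.3 * 2.3 + 2.8 * 4.6 + 3.9
= 2.99 + 12.88 + 3.9
= 19.77
Since 19.77 >= 0, the point is on the positive side.

1


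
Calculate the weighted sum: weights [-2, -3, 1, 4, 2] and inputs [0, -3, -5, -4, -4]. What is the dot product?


Element-wise products:
-2 * 0 = 0
-3 * -3 = 9
1 * -5 = -5
4 * -4 = -16
2 * -4 = -8
Sum = 0 + 9 + -5 + -16 + -8
= -20

-20


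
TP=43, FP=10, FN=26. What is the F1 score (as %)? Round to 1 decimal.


Precision = TP / (TP + FP) = 43 / 53 = 0.8113
Recall = TP / (TP + FN) = 43 / 69 = 0.6232
F1 = 2 * P * R / (P + R)
= 2 * 0.8113 * 0.6232 / (0.8113 + 0.6232)
= 1.0112 / 1.4345
= 0.7049
As percentage: 70.5%

70.5


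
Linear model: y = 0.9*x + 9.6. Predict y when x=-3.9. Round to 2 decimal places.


y = 0.9 * -3.9 + (9.6)
= -3.51 + (9.6)
= 6.09

6.09


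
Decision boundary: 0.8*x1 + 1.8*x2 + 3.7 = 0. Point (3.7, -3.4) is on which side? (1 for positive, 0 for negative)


Compute 0.8 * 3.7 + 1.8 * -3.4 + 3.7
= 2.96 + -6.12 + 3.7
= 0.54
Since 0.54 >= 0, the point is on the positive side.

1


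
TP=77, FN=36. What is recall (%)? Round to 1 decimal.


Recall = TP / (TP + FN) * 100
= 77 / (77 + 36)
= 77 / 113
= 0.6814
= 68.1%

68.1


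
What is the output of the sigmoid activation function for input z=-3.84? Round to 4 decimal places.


sigmoid(z) = 1 / (1 + exp(-z))
exp(-(-3.84)) = exp(3.84) = 46.5255
1 + 46.5255 = 47.5255
1 / 47.5255 = 0.0210

0.0210


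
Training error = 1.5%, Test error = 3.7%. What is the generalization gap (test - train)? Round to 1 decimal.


Generalization gap = test_error - train_error
= 3.7 - 1.5
= 2.2%
A moderate gap.

2.2


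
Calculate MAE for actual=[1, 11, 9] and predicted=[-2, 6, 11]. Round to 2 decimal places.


Absolute errors: [3, 5, 2]
Sum of absolute errors = 10
MAE = 10 / 3 = 3.33

3.33


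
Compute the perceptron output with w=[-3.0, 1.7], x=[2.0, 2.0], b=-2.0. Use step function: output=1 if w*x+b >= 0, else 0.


z = w . x + b
= -3.0*2.0 + 1.7*2.0 + -2.0
= -6.0 + 3.4 + -2.0
= -2.6 + -2.0
= -4.6
Since z = -4.6 < 0, output = 0

0


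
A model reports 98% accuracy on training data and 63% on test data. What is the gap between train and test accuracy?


Gap = train_accuracy - test_accuracy
= 98 - 63
= 35%
This large gap strongly indicates overfitting.

35


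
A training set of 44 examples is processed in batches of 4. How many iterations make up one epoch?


Iterations per epoch = dataset_size / batch_size
= 44 / 4
= 11

11


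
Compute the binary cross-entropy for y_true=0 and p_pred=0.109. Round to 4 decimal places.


For y=0: Loss = -log(1-p)
= -log(1 - 0.109)
= -log(0.891)
= -(-0.1154)
= 0.1154

0.1154


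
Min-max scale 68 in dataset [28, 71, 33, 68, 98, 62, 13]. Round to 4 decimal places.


Min = 13, Max = 98
Range = 98 - 13 = 85
Scaled = (x - min) / (max - min)
= (68 - 13) / 85
= 55 / 85
= 0.6471

0.6471


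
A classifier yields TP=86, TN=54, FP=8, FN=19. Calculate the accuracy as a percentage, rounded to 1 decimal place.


Accuracy = (TP + TN) / (TP + TN + FP + FN) * 100
= (86 + 54) / (86 + 54 + 8 + 19)
= 140 / 167
= 0.8383
= 83.8%

83.8


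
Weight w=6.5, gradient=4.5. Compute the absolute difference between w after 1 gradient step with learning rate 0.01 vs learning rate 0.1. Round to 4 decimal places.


With lr=0.01: w_new = 6.5 - 0.01 * 4.5 = 6.455
With lr=0.1: w_new = 6.5 - 0.1 * 4.5 = 6.05
Absolute difference = |6.455 - 6.05|
= 0.4050

0.4050


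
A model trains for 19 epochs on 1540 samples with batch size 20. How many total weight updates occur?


Iterations per epoch = 1540 / 20 = 77
Total updates = iterations_per_epoch * epochs
= 77 * 19
= 1463

1463


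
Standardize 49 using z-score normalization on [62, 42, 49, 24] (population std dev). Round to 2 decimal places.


Mean = (62 + 42 + 49 + 24) / 4 = 44.25
Variance = sum((x_i - mean)^2) / n = 188.1875
Std = sqrt(188.1875) = 13.7181
Z = (x - mean) / std
= (49 - 44.25) / 13.7181
= 4.75 / 13.7181
= 0.35

0.35


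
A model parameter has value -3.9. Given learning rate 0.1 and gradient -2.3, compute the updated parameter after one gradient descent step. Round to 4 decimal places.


w_new = w_old - lr * gradient
= -3.9 - 0.1 * -2.3
= -3.9 - (-0.23)
= -3.6700

-3.6700


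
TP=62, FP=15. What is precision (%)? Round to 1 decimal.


Precision = TP / (TP + FP) * 100
= 62 / (62 + 15)
= 62 / 77
= 0.8052
= 80.5%

80.5


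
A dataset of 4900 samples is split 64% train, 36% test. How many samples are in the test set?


Train samples = 4900 * 64% = 3136
Test samples = 4900 - 3136
= 1764

1764


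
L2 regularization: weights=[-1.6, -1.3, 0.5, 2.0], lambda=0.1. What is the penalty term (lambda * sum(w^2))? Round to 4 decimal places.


Squaring each weight:
(-1.6)^2 = 2.56
(-1.3)^2 = 1.69
0.5^2 = 0.25
2.0^2 = 4.0
Sum of squares = 8.5
Penalty = 0.1 * 8.5 = 0.8500

0.8500


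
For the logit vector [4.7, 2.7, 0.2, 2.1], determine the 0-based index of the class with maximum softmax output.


Softmax is a monotonic transformation, so it preserves the argmax.
We need to find the index of the maximum logit.
Index 0: 4.7
Index 1: 2.7
Index 2: 0.2
Index 3: 2.1
Maximum logit = 4.7 at index 0

0


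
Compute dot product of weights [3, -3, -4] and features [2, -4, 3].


Element-wise products:
3 * 2 = 6
-3 * -4 = 12
-4 * 3 = -12
Sum = 6 + 12 + -12
= 6

6


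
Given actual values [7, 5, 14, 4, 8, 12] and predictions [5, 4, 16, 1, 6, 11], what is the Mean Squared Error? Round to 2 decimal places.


Differences: [2, 1, -2, 3, 2, 1]
Squared errors: [4, 1, 4, 9, 4, 1]
Sum of squared errors = 23
MSE = 23 / 6 = 3.83

3.83


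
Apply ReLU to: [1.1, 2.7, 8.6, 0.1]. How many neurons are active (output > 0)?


ReLU(x) = max(0, x) for each element:
ReLU(1.1) = 1.1
ReLU(2.7) = 2.7
ReLU(8.6) = 8.6
ReLU(0.1) = 0.1
Active neurons (>0): 4

4


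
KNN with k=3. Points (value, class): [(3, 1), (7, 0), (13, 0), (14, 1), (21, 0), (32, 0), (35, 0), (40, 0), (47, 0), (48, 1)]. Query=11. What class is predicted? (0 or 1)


Distances from query 11:
Point 13 (class 0): distance = 2
Point 14 (class 1): distance = 3
Point 7 (class 0): distance = 4
K=3 nearest neighbors: classes = [0, 1, 0]
Votes for class 1: 1 / 3
Majority vote => class 0

0


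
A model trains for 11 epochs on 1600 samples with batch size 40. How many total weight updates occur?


Iterations per epoch = 1600 / 40 = 40
Total updates = iterations_per_epoch * epochs
= 40 * 11
= 440

440


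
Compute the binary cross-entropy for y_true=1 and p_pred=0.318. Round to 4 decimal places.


For y=1: Loss = -log(p)
= -log(0.318)
= -(-1.1457)
= 1.1457

1.1457


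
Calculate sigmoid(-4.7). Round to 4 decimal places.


sigmoid(z) = 1 / (1 + exp(-z))
exp(-(-4.7)) = exp(4.7) = 109.9472
1 + 109.9472 = 110.9472
1 / 110.9472 = 0.0090

0.0090


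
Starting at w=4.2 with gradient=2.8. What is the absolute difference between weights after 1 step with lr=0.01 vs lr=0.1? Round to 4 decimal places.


With lr=0.01: w_new = 4.2 - 0.01 * 2.8 = 4.172
With lr=0.1: w_new = 4.2 - 0.1 * 2.8 = 3.92
Absolute difference = |4.172 - 3.92|
= 0.2520

0.2520


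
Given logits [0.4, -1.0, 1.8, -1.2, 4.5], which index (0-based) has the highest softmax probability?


Softmax is a monotonic transformation, so it preserves the argmax.
We need to find the index of the maximum logit.
Index 0: 0.4
Index 1: -1.0
Index 2: 1.8
Index 3: -1.2
Index 4: 4.5
Maximum logit = 4.5 at index 4

4


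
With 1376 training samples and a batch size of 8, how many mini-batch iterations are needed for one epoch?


Iterations per epoch = dataset_size / batch_size
= 1376 / 8
= 172

172


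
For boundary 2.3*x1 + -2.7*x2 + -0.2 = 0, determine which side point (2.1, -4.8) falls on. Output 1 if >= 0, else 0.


Compute 2.3 * 2.1 + -2.7 * -4.8 + -0.2
= 4.83 + 12.96 + -0.2
= 17.59
Since 17.59 >= 0, the point is on the positive side.

1


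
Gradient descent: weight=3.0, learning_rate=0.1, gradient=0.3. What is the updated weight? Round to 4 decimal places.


w_new = w_old - lr * gradient
= 3.0 - 0.1 * 0.3
= 3.0 - (0.03)
= 2.9700

2.9700


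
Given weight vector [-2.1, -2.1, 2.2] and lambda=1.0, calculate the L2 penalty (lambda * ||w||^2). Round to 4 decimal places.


Squaring each weight:
(-2.1)^2 = 4.41
(-2.1)^2 = 4.41
2.2^2 = 4.84
Sum of squares = 13.66
Penalty = 1.0 * 13.66 = 13.6600

13.6600


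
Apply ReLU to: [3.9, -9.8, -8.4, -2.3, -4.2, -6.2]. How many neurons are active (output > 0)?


ReLU(x) = max(0, x) for each element:
ReLU(3.9) = 3.9
ReLU(-9.8) = 0
ReLU(-8.4) = 0
ReLU(-2.3) = 0
ReLU(-4.2) = 0
ReLU(-6.2) = 0
Active neurons (>0): 1

1


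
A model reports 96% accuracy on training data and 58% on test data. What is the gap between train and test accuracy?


Gap = train_accuracy - test_accuracy
= 96 - 58
= 38%
This large gap strongly indicates overfitting.

38


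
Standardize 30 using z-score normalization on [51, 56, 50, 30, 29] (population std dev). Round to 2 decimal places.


Mean = (51 + 56 + 50 + 30 + 29) / 5 = 43.2
Variance = sum((x_i - mean)^2) / n = 129.36
Std = sqrt(129.36) = 11.3737
Z = (x - mean) / std
= (30 - 43.2) / 11.3737
= -13.2 / 11.3737
= -1.16

-1.16


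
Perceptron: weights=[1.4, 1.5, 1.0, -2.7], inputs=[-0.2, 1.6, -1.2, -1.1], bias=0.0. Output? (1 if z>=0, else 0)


z = w . x + b
= 1.4*-0.2 + 1.5*1.6 + 1.0*-1.2 + -2.7*-1.1 + 0.0
= -0.28 + 2.4 + -1.2 + 2.97 + 0.0
= 3.89 + 0.0
= 3.89
Since z = 3.89 >= 0, output = 1

1


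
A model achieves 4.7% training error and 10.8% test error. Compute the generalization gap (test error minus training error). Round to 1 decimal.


Generalization gap = test_error - train_error
= 10.8 - 4.7
= 6.1%
A moderate gap.

6.1


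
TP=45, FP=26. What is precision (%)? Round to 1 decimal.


Precision = TP / (TP + FP) * 100
= 45 / (45 + 26)
= 45 / 71
= 0.6338
= 63.4%

63.4


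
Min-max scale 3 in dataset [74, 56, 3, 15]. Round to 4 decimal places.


Min = 3, Max = 74
Range = 74 - 3 = 71
Scaled = (x - min) / (max - min)
= (3 - 3) / 71
= 0 / 71
= 0.0000

0.0000


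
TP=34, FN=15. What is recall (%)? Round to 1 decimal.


Recall = TP / (TP + FN) * 100
= 34 / (34 + 15)
= 34 / 49
= 0.6939
= 69.4%

69.4


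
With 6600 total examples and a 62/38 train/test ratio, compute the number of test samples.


Train samples = 6600 * 62% = 4092
Test samples = 6600 - 4092
= 2508

2508


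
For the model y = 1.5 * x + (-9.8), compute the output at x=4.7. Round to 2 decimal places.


y = 1.5 * 4.7 + (-9.8)
= 7.05 + (-9.8)
= -2.75

-2.75


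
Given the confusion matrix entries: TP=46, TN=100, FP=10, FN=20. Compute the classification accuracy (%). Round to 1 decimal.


Accuracy = (TP + TN) / (TP + TN + FP + FN) * 100
= (46 + 100) / (46 + 100 + 10 + 20)
= 146 / 176
= 0.8295
= 83.0%

83.0


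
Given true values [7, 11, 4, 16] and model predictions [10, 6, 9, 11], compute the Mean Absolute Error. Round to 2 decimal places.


Absolute errors: [3, 5, 5, 5]
Sum of absolute errors = 18
MAE = 18 / 4 = 4.50

4.50


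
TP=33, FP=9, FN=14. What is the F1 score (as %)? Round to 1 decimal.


Precision = TP / (TP + FP) = 33 / 42 = 0.7857
Recall = TP / (TP + FN) = 33 / 47 = 0.7021
F1 = 2 * P * R / (P + R)
= 2 * 0.7857 * 0.7021 / (0.7857 + 0.7021)
= 1.1033 / 1.4878
= 0.7416
As percentage: 74.2%

74.2


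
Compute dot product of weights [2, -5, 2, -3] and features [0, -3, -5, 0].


Element-wise products:
2 * 0 = 0
-5 * -3 = 15
2 * -5 = -10
-3 * 0 = 0
Sum = 0 + 15 + -10 + 0
= 5

5


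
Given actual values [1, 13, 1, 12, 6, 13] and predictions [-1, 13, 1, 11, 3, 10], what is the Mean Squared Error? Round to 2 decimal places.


Differences: [2, 0, 0, 1, 3, 3]
Squared errors: [4, 0, 0, 1, 9, 9]
Sum of squared errors = 23
MSE = 23 / 6 = 3.83

3.83


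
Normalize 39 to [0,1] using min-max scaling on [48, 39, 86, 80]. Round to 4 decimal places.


Min = 39, Max = 86
Range = 86 - 39 = 47
Scaled = (x - min) / (max - min)
= (39 - 39) / 47
= 0 / 47
= 0.0000

0.0000


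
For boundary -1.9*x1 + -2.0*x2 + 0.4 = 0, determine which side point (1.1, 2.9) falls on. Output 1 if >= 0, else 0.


Compute -1.9 * 1.1 + -2.0 * 2.9 + 0.4
= -2.09 + -5.8 + 0.4
= -7.49
Since -7.49 < 0, the point is on the negative side.

0


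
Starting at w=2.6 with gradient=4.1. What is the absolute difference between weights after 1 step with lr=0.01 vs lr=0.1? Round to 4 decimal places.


With lr=0.01: w_new = 2.6 - 0.01 * 4.1 = 2.559
With lr=0.1: w_new = 2.6 - 0.1 * 4.1 = 2.19
Absolute difference = |2.559 - 2.19|
= 0.3690

0.3690


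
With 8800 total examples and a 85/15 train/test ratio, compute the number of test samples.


Train samples = 8800 * 85% = 7480
Test samples = 8800 - 7480
= 1320

1320


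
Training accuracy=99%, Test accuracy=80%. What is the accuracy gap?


Gap = train_accuracy - test_accuracy
= 99 - 80
= 19%
This gap suggests the model is overfitting.

19


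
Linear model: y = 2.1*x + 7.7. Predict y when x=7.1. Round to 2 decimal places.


y = 2.1 * 7.1 + (7.7)
= 14.91 + (7.7)
= 22.61

22.61


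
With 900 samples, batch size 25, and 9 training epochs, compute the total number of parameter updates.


Iterations per epoch = 900 / 25 = 36
Total updates = iterations_per_epoch * epochs
= 36 * 9
= 324

324


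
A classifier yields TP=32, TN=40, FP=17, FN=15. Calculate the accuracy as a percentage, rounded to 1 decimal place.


Accuracy = (TP + TN) / (TP + TN + FP + FN) * 100
= (32 + 40) / (32 + 40 + 17 + 15)
= 72 / 104
= 0.6923
= 69.2%

69.2


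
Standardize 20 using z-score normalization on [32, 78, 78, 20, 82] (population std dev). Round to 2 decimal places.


Mean = (32 + 78 + 78 + 20 + 82) / 5 = 58.0
Variance = sum((x_i - mean)^2) / n = 699.2
Std = sqrt(699.2) = 26.4424
Z = (x - mean) / std
= (20 - 58.0) / 26.4424
= -38.0 / 26.4424
= -1.44

-1.44


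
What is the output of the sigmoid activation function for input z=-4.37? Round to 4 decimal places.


sigmoid(z) = 1 / (1 + exp(-z))
exp(-(-4.37)) = exp(4.37) = 79.0436
1 + 79.0436 = 80.0436
1 / 80.0436 = 0.0125

0.0125


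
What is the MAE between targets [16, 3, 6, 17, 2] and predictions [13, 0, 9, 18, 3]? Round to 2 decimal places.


Absolute errors: [3, 3, 3, 1, 1]
Sum of absolute errors = 11
MAE = 11 / 5 = 2.20

2.20


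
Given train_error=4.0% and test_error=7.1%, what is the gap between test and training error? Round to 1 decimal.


Generalization gap = test_error - train_error
= 7.1 - 4.0
= 3.1%
A moderate gap.

3.1


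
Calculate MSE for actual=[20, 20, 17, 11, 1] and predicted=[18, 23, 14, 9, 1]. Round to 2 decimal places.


Differences: [2, -3, 3, 2, 0]
Squared errors: [4, 9, 9, 4, 0]
Sum of squared errors = 26
MSE = 26 / 5 = 5.20

5.20


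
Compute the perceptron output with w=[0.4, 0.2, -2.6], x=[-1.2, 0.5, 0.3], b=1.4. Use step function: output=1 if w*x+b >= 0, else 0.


z = w . x + b
= 0.4*-1.2 + 0.2*0.5 + -2.6*0.3 + 1.4
= -0.48 + 0.1 + -0.78 + 1.4
= -1.16 + 1.4
= 0.24
Since z = 0.24 >= 0, output = 1

1


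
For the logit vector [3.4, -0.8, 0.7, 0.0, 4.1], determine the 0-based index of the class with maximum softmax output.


Softmax is a monotonic transformation, so it preserves the argmax.
We need to find the index of the maximum logit.
Index 0: 3.4
Index 1: -0.8
Index 2: 0.7
Index 3: 0.0
Index 4: 4.1
Maximum logit = 4.1 at index 4

4


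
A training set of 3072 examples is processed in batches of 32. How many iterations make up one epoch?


Iterations per epoch = dataset_size / batch_size
= 3072 / 32
= 96

96


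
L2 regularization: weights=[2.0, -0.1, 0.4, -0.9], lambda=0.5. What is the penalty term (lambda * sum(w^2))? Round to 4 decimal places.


Squaring each weight:
2.0^2 = 4.0
(-0.1)^2 = 0.01
0.4^2 = 0.16
(-0.9)^2 = 0.81
Sum of squares = 4.98
Penalty = 0.5 * 4.98 = 2.4900

2.4900


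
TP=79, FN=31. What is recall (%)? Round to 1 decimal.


Recall = TP / (TP + FN) * 100
= 79 / (79 + 31)
= 79 / 110
= 0.7182
= 71.8%

71.8


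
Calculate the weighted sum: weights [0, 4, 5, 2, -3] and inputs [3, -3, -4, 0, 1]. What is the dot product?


Element-wise products:
0 * 3 = 0
4 * -3 = -12
5 * -4 = -20
2 * 0 = 0
-3 * 1 = -3
Sum = 0 + -12 + -20 + 0 + -3
= -35

-35


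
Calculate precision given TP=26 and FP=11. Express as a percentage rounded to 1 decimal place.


Precision = TP / (TP + FP) * 100
= 26 / (26 + 11)
= 26 / 37
= 0.7027
= 70.3%

70.3


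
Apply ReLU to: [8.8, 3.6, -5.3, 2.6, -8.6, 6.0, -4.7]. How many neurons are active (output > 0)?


ReLU(x) = max(0, x) for each element:
ReLU(8.8) = 8.8
ReLU(3.6) = 3.6
ReLU(-5.3) = 0
ReLU(2.6) = 2.6
ReLU(-8.6) = 0
ReLU(6.0) = 6.0
ReLU(-4.7) = 0
Active neurons (>0): 4

4


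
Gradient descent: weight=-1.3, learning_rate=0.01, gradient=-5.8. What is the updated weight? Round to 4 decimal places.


w_new = w_old - lr * gradient
= -1.3 - 0.01 * -5.8
= -1.3 - (-0.058)
= -1.2420

-1.2420


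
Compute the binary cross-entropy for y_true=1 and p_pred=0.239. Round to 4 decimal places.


For y=1: Loss = -log(p)
= -log(0.239)
= -(-1.4313)
= 1.4313

1.4313


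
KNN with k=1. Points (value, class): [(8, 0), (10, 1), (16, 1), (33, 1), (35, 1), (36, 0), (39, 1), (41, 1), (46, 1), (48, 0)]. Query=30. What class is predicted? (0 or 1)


Distances from query 30:
Point 33 (class 1): distance = 3
K=1 nearest neighbors: classes = [1]
Votes for class 1: 1 / 1
Majority vote => class 1

1


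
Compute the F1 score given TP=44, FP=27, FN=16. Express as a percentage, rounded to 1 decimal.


Precision = TP / (TP + FP) = 44 / 71 = 0.6197
Recall = TP / (TP + FN) = 44 / 60 = 0.7333
F1 = 2 * P * R / (P + R)
= 2 * 0.6197 * 0.7333 / (0.6197 + 0.7333)
= 0.9089 / 1.3531
= 0.6718
As percentage: 67.2%

67.2


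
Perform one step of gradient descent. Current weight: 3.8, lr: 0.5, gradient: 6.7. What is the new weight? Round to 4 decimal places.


w_new = w_old - lr * gradient
= 3.8 - 0.5 * 6.7
= 3.8 - (3.35)
= 0.4500

0.4500


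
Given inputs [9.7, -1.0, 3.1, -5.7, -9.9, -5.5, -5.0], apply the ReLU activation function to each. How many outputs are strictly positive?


ReLU(x) = max(0, x) for each element:
ReLU(9.7) = 9.7
ReLU(-1.0) = 0
ReLU(3.1) = 3.1
ReLU(-5.7) = 0
ReLU(-9.9) = 0
ReLU(-5.5) = 0
ReLU(-5.0) = 0
Active neurons (>0): 2

2


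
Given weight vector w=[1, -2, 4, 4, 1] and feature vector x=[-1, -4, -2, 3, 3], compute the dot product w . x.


Element-wise products:
1 * -1 = -1
-2 * -4 = 8
4 * -2 = -8
4 * 3 = 12
1 * 3 = 3
Sum = -1 + 8 + -8 + 12 + 3
= 14

14
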